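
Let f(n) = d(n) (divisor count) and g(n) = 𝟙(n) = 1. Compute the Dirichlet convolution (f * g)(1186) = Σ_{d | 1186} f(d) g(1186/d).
(d * 𝟙)(1186) = 9

Divisors of 1186: [1, 2, 593, 1186]. For each d | 1186:
  d = 1: d(1) · 𝟙(1186/1) = 1 · 1 = 1
  d = 2: d(2) · 𝟙(1186/2) = 2 · 1 = 2
  d = 593: d(593) · 𝟙(1186/593) = 2 · 1 = 2
  d = 1186: d(1186) · 𝟙(1186/1186) = 4 · 1 = 4
Summing: (d * 𝟙)(1186) = 1 + 2 + 2 + 4 = 9.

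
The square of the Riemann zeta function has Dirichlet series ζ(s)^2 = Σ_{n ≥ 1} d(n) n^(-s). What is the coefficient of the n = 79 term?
d(79) = 2

ζ(s)^2 = (Σ 1/m^s)(Σ 1/k^s). The coefficient of 1/n^s in the product is the number of ordered pairs (m, k) with mk = n, which equals d(n). For n = 79, divisors are [1, 79], so d(79) = 2.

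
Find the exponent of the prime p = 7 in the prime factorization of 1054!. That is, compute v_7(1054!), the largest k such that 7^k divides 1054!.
v_7(1054!) = 174

Legendre's formula: v_p(n!) = Σ_{k ≥ 1} ⌊n / p^k⌋. For p = 7, n = 1054, the terms are:
  ⌊1054/7^1⌋ = ⌊1054/7⌋ = 150
  ⌊1054/7^2⌋ = ⌊1054/49⌋ = 21
  ⌊1054/7^3⌋ = ⌊1054/343⌋ = 3
(the next term ⌊1054/7^4⌋ = 0, terminating the sum). Summing: v_7(1054!) = 150 + 21 + 3 = 174.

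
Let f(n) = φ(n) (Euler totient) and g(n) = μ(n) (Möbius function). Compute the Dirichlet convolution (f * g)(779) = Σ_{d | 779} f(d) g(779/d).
(φ * μ)(779) = 663

Divisors of 779: [1, 19, 41, 779]. For each d | 779:
  d = 1: φ(1) · μ(779/1) = 1 · 1 = 1
  d = 19: φ(19) · μ(779/19) = 18 · -1 = -18
  d = 41: φ(41) · μ(779/41) = 40 · -1 = -40
  d = 779: φ(779) · μ(779/779) = 720 · 1 = 720
Summing: (φ * μ)(779) = 1 + -18 + -40 + 720 = 663.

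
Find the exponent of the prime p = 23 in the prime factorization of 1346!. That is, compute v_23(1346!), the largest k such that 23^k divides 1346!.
v_23(1346!) = 60

Legendre's formula: v_p(n!) = Σ_{k ≥ 1} ⌊n / p^k⌋. For p = 23, n = 1346, the terms are:
  ⌊1346/23^1⌋ = ⌊1346/23⌋ = 58
  ⌊1346/23^2⌋ = ⌊1346/529⌋ = 2
(the next term ⌊1346/23^3⌋ = 0, terminating the sum). Summing: v_23(1346!) = 58 + 2 = 60.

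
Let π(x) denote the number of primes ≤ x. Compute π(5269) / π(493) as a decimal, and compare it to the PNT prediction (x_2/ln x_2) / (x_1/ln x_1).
π(5269)/π(493) = 698/94 ≈ 7.4255;  PNT prediction ≈ 7.7330.

π(493) = 94 and π(5269) = 698, so π(5269)/π(493) ≈ 7.4255. The PNT-predicted ratio is (5269/ln(5269)) / (493/ln(493)) ≈ 7.7330. The two agree to within a few percent, as expected.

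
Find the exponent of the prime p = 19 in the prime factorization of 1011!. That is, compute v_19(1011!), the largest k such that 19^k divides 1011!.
v_19(1011!) = 55

Legendre's formula: v_p(n!) = Σ_{k ≥ 1} ⌊n / p^k⌋. For p = 19, n = 1011, the terms are:
  ⌊1011/19^1⌋ = ⌊1011/19⌋ = 53
  ⌊1011/19^2⌋ = ⌊1011/361⌋ = 2
(the next term ⌊1011/19^3⌋ = 0, terminating the sum). Summing: v_19(1011!) = 53 + 2 = 55.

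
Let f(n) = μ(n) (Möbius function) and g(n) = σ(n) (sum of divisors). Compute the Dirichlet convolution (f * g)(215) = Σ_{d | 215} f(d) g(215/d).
(μ * σ)(215) = 215

Divisors of 215: [1, 5, 43, 215]. For each d | 215:
  d = 1: μ(1) · σ(215/1) = 1 · 264 = 264
  d = 5: μ(5) · σ(215/5) = -1 · 44 = -44
  d = 43: μ(43) · σ(215/43) = -1 · 6 = -6
  d = 215: μ(215) · σ(215/215) = 1 · 1 = 1
Summing: (μ * σ)(215) = 264 + -44 + -6 + 1 = 215.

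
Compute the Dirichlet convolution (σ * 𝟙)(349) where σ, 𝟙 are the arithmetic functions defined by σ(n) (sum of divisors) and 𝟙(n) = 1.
(σ * 𝟙)(349) = 351

Divisors of 349: [1, 349]. For each d | 349:
  d = 1: σ(1) · 𝟙(349/1) = 1 · 1 = 1
  d = 349: σ(349) · 𝟙(349/349) = 350 · 1 = 350
Summing: (σ * 𝟙)(349) = 1 + 350 = 351.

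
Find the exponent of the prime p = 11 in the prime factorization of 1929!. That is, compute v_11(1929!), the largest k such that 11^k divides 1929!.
v_11(1929!) = 191

Legendre's formula: v_p(n!) = Σ_{k ≥ 1} ⌊n / p^k⌋. For p = 11, n = 1929, the terms are:
  ⌊1929/11^1⌋ = ⌊1929/11⌋ = 175
  ⌊1929/11^2⌋ = ⌊1929/121⌋ = 15
  ⌊1929/11^3⌋ = ⌊1929/1331⌋ = 1
(the next term ⌊1929/11^4⌋ = 0, terminating the sum). Summing: v_11(1929!) = 175 + 15 + 1 = 191.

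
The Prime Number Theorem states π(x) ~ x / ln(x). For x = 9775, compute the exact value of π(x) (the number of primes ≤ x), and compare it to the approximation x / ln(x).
π(9775) = 1205;  x/ln(x) ≈ 1063.94;  relative error ≈ 11.71%.

Directly count primes up to 9775: π(9775) = 1205. The PNT approximation gives 9775/ln(9775) ≈ 9775/9.18758 ≈ 1063.94. Relative error (π(x) − x/ln(x)) / π(x) ≈ 11.71%; the approximation is known to undercount slightly (Li(x) is a better estimate).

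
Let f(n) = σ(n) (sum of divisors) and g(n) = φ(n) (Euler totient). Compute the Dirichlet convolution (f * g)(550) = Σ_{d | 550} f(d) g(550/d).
(σ * φ)(550) = 6600

Divisors of 550: [1, 2, 5, 10, 11, 22, 25, 50, 55, 110, 275, 550]. For each d | 550:
  d = 1: σ(1) · φ(550/1) = 1 · 200 = 200
  d = 2: σ(2) · φ(550/2) = 3 · 200 = 600
  d = 5: σ(5) · φ(550/5) = 6 · 40 = 240
  d = 10: σ(10) · φ(550/10) = 18 · 40 = 720
  d = 11: σ(11) · φ(550/11) = 12 · 20 = 240
  d = 22: σ(22) · φ(550/22) = 36 · 20 = 720
  d = 25: σ(25) · φ(550/25) = 31 · 10 = 310
  d = 50: σ(50) · φ(550/50) = 93 · 10 = 930
  d = 55: σ(55) · φ(550/55) = 72 · 4 = 288
  d = 110: σ(110) · φ(550/110) = 216 · 4 = 864
  d = 275: σ(275) · φ(550/275) = 372 · 1 = 372
  d = 550: σ(550) · φ(550/550) = 1116 · 1 = 1116
Summing: (σ * φ)(550) = 200 + 600 + 240 + 720 + 240 + 720 + 310 + 930 + 288 + 864 + 372 + 1116 = 6600.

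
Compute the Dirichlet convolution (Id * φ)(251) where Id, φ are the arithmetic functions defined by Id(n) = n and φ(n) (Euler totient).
(Id * φ)(251) = 501

Divisors of 251: [1, 251]. For each d | 251:
  d = 1: Id(1) · φ(251/1) = 1 · 250 = 250
  d = 251: Id(251) · φ(251/251) = 251 · 1 = 251
Summing: (Id * φ)(251) = 250 + 251 = 501.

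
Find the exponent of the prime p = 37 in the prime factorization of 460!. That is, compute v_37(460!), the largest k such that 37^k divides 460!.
v_37(460!) = 12

Legendre's formula: v_p(n!) = Σ_{k ≥ 1} ⌊n / p^k⌋. For p = 37, n = 460, the terms are:
  ⌊460/37^1⌋ = ⌊460/37⌋ = 12
(the next term ⌊460/37^2⌋ = 0, terminating the sum). Summing: v_37(460!) = 12 = 12.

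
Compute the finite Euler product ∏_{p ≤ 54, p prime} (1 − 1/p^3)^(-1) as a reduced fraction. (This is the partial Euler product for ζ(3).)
∏ = 16238292364256237331040396846411171054751/13509219810297755163480275884866445246464

The primes p ≤ 54 are [2, 3, 5, 7, 11, 13, 17, 19, 23, 29, 31, 37, 41, 43, 47, 53]. For each prime, (1 − 1/p^3)^(-1) = p^3 / (p^3 − 1). The product is (1 − 1/2^3)^(-1), (1 − 1/3^3)^(-1), (1 − 1/5^3)^(-1), (1 − 1/7^3)^(-1), (1 − 1/11^3)^(-1), (1 − 1/13^3)^(-1), (1 − 1/17^3)^(-1), (1 − 1/19^3)^(-1), (1 − 1/23^3)^(-1), (1 − 1/29^3)^(-1), (1 − 1/31^3)^(-1), (1 − 1/37^3)^(-1), (1 − 1/41^3)^(-1), (1 − 1/43^3)^(-1), (1 − 1/47^3)^(-1), (1 − 1/53^3)^(-1) = ∏ p^3 / (p^3 − 1) = 16238292364256237331040396846411171054751/13509219810297755163480275884866445246464.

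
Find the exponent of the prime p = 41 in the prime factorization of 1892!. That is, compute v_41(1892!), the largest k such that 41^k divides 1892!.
v_41(1892!) = 47

Legendre's formula: v_p(n!) = Σ_{k ≥ 1} ⌊n / p^k⌋. For p = 41, n = 1892, the terms are:
  ⌊1892/41^1⌋ = ⌊1892/41⌋ = 46
  ⌊1892/41^2⌋ = ⌊1892/1681⌋ = 1
(the next term ⌊1892/41^3⌋ = 0, terminating the sum). Summing: v_41(1892!) = 46 + 1 = 47.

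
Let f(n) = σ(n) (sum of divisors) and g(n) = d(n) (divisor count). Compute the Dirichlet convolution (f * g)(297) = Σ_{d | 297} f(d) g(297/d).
(σ * d)(297) = 1148

Divisors of 297: [1, 3, 9, 11, 27, 33, 99, 297]. For each d | 297:
  d = 1: σ(1) · d(297/1) = 1 · 8 = 8
  d = 3: σ(3) · d(297/3) = 4 · 6 = 24
  d = 9: σ(9) · d(297/9) = 13 · 4 = 52
  d = 11: σ(11) · d(297/11) = 12 · 4 = 48
  d = 27: σ(27) · d(297/27) = 40 · 2 = 80
  d = 33: σ(33) · d(297/33) = 48 · 3 = 144
  d = 99: σ(99) · d(297/99) = 156 · 2 = 312
  d = 297: σ(297) · d(297/297) = 480 · 1 = 480
Summing: (σ * d)(297) = 8 + 24 + 52 + 48 + 80 + 144 + 312 + 480 = 1148.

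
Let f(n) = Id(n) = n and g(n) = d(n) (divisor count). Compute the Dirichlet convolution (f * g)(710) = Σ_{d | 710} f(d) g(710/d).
(Id * d)(710) = 2044

Divisors of 710: [1, 2, 5, 10, 71, 142, 355, 710]. For each d | 710:
  d = 1: Id(1) · d(710/1) = 1 · 8 = 8
  d = 2: Id(2) · d(710/2) = 2 · 4 = 8
  d = 5: Id(5) · d(710/5) = 5 · 4 = 20
  d = 10: Id(10) · d(710/10) = 10 · 2 = 20
  d = 71: Id(71) · d(710/71) = 71 · 4 = 284
  d = 142: Id(142) · d(710/142) = 142 · 2 = 284
  d = 355: Id(355) · d(710/355) = 355 · 2 = 710
  d = 710: Id(710) · d(710/710) = 710 · 1 = 710
Summing: (Id * d)(710) = 8 + 8 + 20 + 20 + 284 + 284 + 710 + 710 = 2044.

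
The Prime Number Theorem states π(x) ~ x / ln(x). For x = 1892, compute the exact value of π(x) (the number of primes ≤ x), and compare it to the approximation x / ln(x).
π(1892) = 290;  x/ln(x) ≈ 250.75;  relative error ≈ 13.53%.

Directly count primes up to 1892: π(1892) = 290. The PNT approximation gives 1892/ln(1892) ≈ 1892/7.54539 ≈ 250.75. Relative error (π(x) − x/ln(x)) / π(x) ≈ 13.53%; the approximation is known to undercount slightly (Li(x) is a better estimate).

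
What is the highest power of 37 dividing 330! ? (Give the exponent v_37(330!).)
v_37(330!) = 8

Legendre's formula: v_p(n!) = Σ_{k ≥ 1} ⌊n / p^k⌋. For p = 37, n = 330, the terms are:
  ⌊330/37^1⌋ = ⌊330/37⌋ = 8
(the next term ⌊330/37^2⌋ = 0, terminating the sum). Summing: v_37(330!) = 8 = 8.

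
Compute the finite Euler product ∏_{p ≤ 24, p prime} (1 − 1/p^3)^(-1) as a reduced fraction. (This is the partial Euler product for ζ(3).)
∏ = 580625301352525/483109627290624

The primes p ≤ 24 are [2, 3, 5, 7, 11, 13, 17, 19, 23]. For each prime, (1 − 1/p^3)^(-1) = p^3 / (p^3 − 1). The product is (1 − 1/2^3)^(-1), (1 − 1/3^3)^(-1), (1 − 1/5^3)^(-1), (1 − 1/7^3)^(-1), (1 − 1/11^3)^(-1), (1 − 1/13^3)^(-1), (1 − 1/17^3)^(-1), (1 − 1/19^3)^(-1), (1 − 1/23^3)^(-1) = ∏ p^3 / (p^3 − 1) = 580625301352525/483109627290624.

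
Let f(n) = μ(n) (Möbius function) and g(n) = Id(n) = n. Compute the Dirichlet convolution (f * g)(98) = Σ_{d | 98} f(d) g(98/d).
(μ * Id)(98) = 42

Divisors of 98: [1, 2, 7, 14, 49, 98]. For each d | 98:
  d = 1: μ(1) · Id(98/1) = 1 · 98 = 98
  d = 2: μ(2) · Id(98/2) = -1 · 49 = -49
  d = 7: μ(7) · Id(98/7) = -1 · 14 = -14
  d = 14: μ(14) · Id(98/14) = 1 · 7 = 7
  d = 49: μ(49) · Id(98/49) = 0 · 2 = 0
  d = 98: μ(98) · Id(98/98) = 0 · 1 = 0
Summing: (μ * Id)(98) = 98 + -49 + -14 + 7 + 0 + 0 = 42.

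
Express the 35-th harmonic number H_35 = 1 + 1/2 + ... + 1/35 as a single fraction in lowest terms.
H_35 = 54437269998109/13127595717600

Direct summation: H_35 = 1 + 1/2 + ... + 1/35. The least common denominator is lcm(1, ..., 35) = 144403552893600; over this denominator the numerator is 144403552893600 + 72201776446800 + 48134517631200 + 36100888223400 + 28880710578720 + 24067258815600 + 20629078984800 + 18050444111700 + 16044839210400 + 14440355289360 + 13127595717600 + 12033629407800 + 11107965607200 + 10314539492400 + 9626903526240 + 9025222055850 + 8494326640800 + 8022419605200 + 7600186994400 + 7220177644680 + 6876359661600 + 6563797858800 + 6278415343200 + 6016814703900 + 5776142115744 + 5553982803600 + 5348279736800 + 5157269746200 + 4979432858400 + 4813451763120 + 4658179125600 + 4512611027925 + 4375865239200 + 4247163320400 + 4125815796960 = 598809969979199, so H_35 = 598809969979199/144403552893600; reducing by gcd(598809969979199, 144403552893600) = 11 gives 54437269998109/13127595717600 ≈ 4.14678. (The PNT-adjacent estimate ln(35) + γ ≈ 4.13256 matches within O(1/n).)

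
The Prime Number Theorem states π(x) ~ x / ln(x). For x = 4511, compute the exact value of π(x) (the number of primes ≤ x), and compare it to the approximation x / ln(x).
π(4511) = 611;  x/ln(x) ≈ 536.11;  relative error ≈ 12.26%.

Directly count primes up to 4511: π(4511) = 611. The PNT approximation gives 4511/ln(4511) ≈ 4511/8.41427 ≈ 536.11. Relative error (π(x) − x/ln(x)) / π(x) ≈ 12.26%; the approximation is known to undercount slightly (Li(x) is a better estimate).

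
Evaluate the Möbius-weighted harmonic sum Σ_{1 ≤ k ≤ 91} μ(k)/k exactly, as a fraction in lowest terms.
Σ μ(k)/k = 226361852224483257830288188126621/23768741896345550770650537601358310

Values of μ(k) for 1 ≤ k ≤ 91: μ(1) = 1, μ(2) = -1, μ(3) = -1, μ(5) = -1, μ(6) = 1, μ(7) = -1, μ(10) = 1, μ(11) = -1, μ(13) = -1, μ(14) = 1, μ(15) = 1, μ(17) = -1, μ(19) = -1, μ(21) = 1, μ(22) = 1, μ(23) = -1, μ(26) = 1, μ(29) = -1, μ(30) = -1, μ(31) = -1, μ(33) = 1, μ(34) = 1, μ(35) = 1, μ(37) = -1, μ(38) = 1, μ(39) = 1, μ(41) = -1, μ(42) = -1, μ(43) = -1, μ(46) = 1, μ(47) = -1, μ(51) = 1, μ(53) = -1, μ(55) = 1, μ(57) = 1, μ(58) = 1, μ(59) = -1, μ(61) = -1, μ(62) = 1, μ(65) = 1, μ(66) = -1, μ(67) = -1, μ(69) = 1, μ(70) = -1, μ(71) = -1, μ(73) = -1, μ(74) = 1, μ(77) = 1, μ(78) = -1, μ(79) = -1, μ(82) = 1, μ(83) = -1, μ(85) = 1, μ(86) = 1, μ(87) = 1, μ(89) = -1, μ(91) = 1, with μ = 0 on non-squarefree integers. Summing μ(k)/k for k where μ(k) ≠ 0 gives 226361852224483257830288188126621/23768741896345550770650537601358310 ≈ 0.0095. (PNT ⟺ this sum → 0 as n → ∞.)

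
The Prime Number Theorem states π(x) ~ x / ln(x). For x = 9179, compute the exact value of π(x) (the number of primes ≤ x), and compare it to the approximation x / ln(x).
π(9179) = 1137;  x/ln(x) ≈ 1005.95;  relative error ≈ 11.53%.

Directly count primes up to 9179: π(9179) = 1137. The PNT approximation gives 9179/ln(9179) ≈ 9179/9.12467 ≈ 1005.95. Relative error (π(x) − x/ln(x)) / π(x) ≈ 11.53%; the approximation is known to undercount slightly (Li(x) is a better estimate).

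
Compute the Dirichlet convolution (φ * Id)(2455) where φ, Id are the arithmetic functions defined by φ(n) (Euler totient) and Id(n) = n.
(φ * Id)(2455) = 8829

Divisors of 2455: [1, 5, 491, 2455]. For each d | 2455:
  d = 1: φ(1) · Id(2455/1) = 1 · 2455 = 2455
  d = 5: φ(5) · Id(2455/5) = 4 · 491 = 1964
  d = 491: φ(491) · Id(2455/491) = 490 · 5 = 2450
  d = 2455: φ(2455) · Id(2455/2455) = 1960 · 1 = 1960
Summing: (φ * Id)(2455) = 2455 + 1964 + 2450 + 1960 = 8829.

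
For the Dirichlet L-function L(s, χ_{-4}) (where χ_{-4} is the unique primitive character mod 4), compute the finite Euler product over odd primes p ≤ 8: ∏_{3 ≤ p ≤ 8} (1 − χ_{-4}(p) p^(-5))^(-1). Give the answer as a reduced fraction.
∏ = 12762815625/12811998848

The odd primes p ≤ 8 are [3, 5, 7]. For each, χ(p) = 1 if p ≡ 1 mod 4, χ(p) = −1 if p ≡ 3 mod 4. Taking (1 − χ(p)/p^5)^(-1) = p^5/(p^5 − χ(p)): (1 − (-1)/3^5)^(-1) · (1 − (1)/5^5)^(-1) · (1 − (-1)/7^5)^(-1) = 12762815625/12811998848.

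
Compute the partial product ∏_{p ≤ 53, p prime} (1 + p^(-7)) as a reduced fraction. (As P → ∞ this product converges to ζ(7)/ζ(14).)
∏ = 309952223984670960543603211891856695601672510675385627534277668624533812457091991127236052954668734671204274242309849088/307404601692723276790274585782287621574695329443342398483341336503340384695750533342769593387518417543812906517214978125

The primes p ≤ 53 are [2, 3, 5, 7, 11, 13, 17, 19, 23, 29, 31, 37, 41, 43, 47, 53]. For each, (1 + 1/p^7) = (p^7 + 1)/p^7. Multiplying these fractions over p ∈ [2, 3, 5, 7, 11, 13, 17, 19, 23, 29, 31, 37, 41, 43, 47, 53] gives 309952223984670960543603211891856695601672510675385627534277668624533812457091991127236052954668734671204274242309849088/307404601692723276790274585782287621574695329443342398483341336503340384695750533342769593387518417543812906517214978125. (In the limit P → ∞ this tends to ζ(7)/ζ(14).)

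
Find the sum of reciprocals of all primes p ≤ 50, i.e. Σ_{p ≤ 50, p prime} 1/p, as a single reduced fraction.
Σ 1/p = 1021729465586766997/614889782588491410

π(50) = 15, so the primes ≤ 50 are [2, 3, 5, 7, 11, 13, 17, 19, 23, 29, 31, 37, 41, 43, 47]. Summing 1/p over these primes: 1021729465586766997/614889782588491410 ≈ 1.6616. Mertens estimate ln ln(50) + 0.2615 ≈ 1.6256.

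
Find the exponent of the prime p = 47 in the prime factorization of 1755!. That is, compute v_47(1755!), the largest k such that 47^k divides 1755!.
v_47(1755!) = 37

Legendre's formula: v_p(n!) = Σ_{k ≥ 1} ⌊n / p^k⌋. For p = 47, n = 1755, the terms are:
  ⌊1755/47^1⌋ = ⌊1755/47⌋ = 37
(the next term ⌊1755/47^2⌋ = 0, terminating the sum). Summing: v_47(1755!) = 37 = 37.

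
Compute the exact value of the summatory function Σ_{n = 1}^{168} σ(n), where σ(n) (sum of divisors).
Σ_{n ≤ 168} σ(n) = 23355

Compute σ(n) for each 1 ≤ n ≤ 168: σ(1) = 1, σ(2) = 3, σ(3) = 4, σ(4) = 7, σ(5) = 6, σ(6) = 12, σ(7) = 8, σ(8) = 15, σ(9) = 13, σ(10) = 18, σ(11) = 12, σ(12) = 28, σ(13) = 14, σ(14) = 24, σ(15) = 24, σ(16) = 31, σ(17) = 18, σ(18) = 39, σ(19) = 20, σ(20) = 42, σ(21) = 32, σ(22) = 36, σ(23) = 24, σ(24) = 60, σ(25) = 31, σ(26) = 42, σ(27) = 40, σ(28) = 56, σ(29) = 30, σ(30) = 72, σ(31) = 32, σ(32) = 63, σ(33) = 48, σ(34) = 54, σ(35) = 48, σ(36) = 91, σ(37) = 38, σ(38) = 60, σ(39) = 56, σ(40) = 90, σ(41) = 42, σ(42) = 96, σ(43) = 44, σ(44) = 84, σ(45) = 78, σ(46) = 72, σ(47) = 48, σ(48) = 124, σ(49) = 57, σ(50) = 93, σ(51) = 72, σ(52) = 98, σ(53) = 54, σ(54) = 120, σ(55) = 72, σ(56) = 120, σ(57) = 80, σ(58) = 90, σ(59) = 60, σ(60) = 168, σ(61) = 62, σ(62) = 96, σ(63) = 104, σ(64) = 127, σ(65) = 84, σ(66) = 144, σ(67) = 68, σ(68) = 126, σ(69) = 96, σ(70) = 144, σ(71) = 72, σ(72) = 195, σ(73) = 74, σ(74) = 114, σ(75) = 124, σ(76) = 140, σ(77) = 96, σ(78) = 168, σ(79) = 80, σ(80) = 186, σ(81) = 121, σ(82) = 126, σ(83) = 84, σ(84) = 224, σ(85) = 108, σ(86) = 132, σ(87) = 120, σ(88) = 180, σ(89) = 90, σ(90) = 234, σ(91) = 112, σ(92) = 168, σ(93) = 128, σ(94) = 144, σ(95) = 120, σ(96) = 252, σ(97) = 98, σ(98) = 171, σ(99) = 156, σ(100) = 217, σ(101) = 102, σ(102) = 216, σ(103) = 104, σ(104) = 210, σ(105) = 192, σ(106) = 162, σ(107) = 108, σ(108) = 280, σ(109) = 110, σ(110) = 216, σ(111) = 152, σ(112) = 248, σ(113) = 114, σ(114) = 240, σ(115) = 144, σ(116) = 210, σ(117) = 182, σ(118) = 180, σ(119) = 144, σ(120) = 360, σ(121) = 133, σ(122) = 186, σ(123) = 168, σ(124) = 224, σ(125) = 156, σ(126) = 312, σ(127) = 128, σ(128) = 255, σ(129) = 176, σ(130) = 252, σ(131) = 132, σ(132) = 336, σ(133) = 160, σ(134) = 204, σ(135) = 240, σ(136) = 270, σ(137) = 138, σ(138) = 288, σ(139) = 140, σ(140) = 336, σ(141) = 192, σ(142) = 216, σ(143) = 168, σ(144) = 403, σ(145) = 180, σ(146) = 222, σ(147) = 228, σ(148) = 266, σ(149) = 150, σ(150) = 372, σ(151) = 152, σ(152) = 300, σ(153) = 234, σ(154) = 288, σ(155) = 192, σ(156) = 392, σ(157) = 158, σ(158) = 240, σ(159) = 216, σ(160) = 378, σ(161) = 192, σ(162) = 363, σ(163) = 164, σ(164) = 294, σ(165) = 288, σ(166) = 252, σ(167) = 168, σ(168) = 480. Summing all 168 values: 23355. (Average order: Σ_{n ≤ x} σ(n) ~ (π²/12) x². For x = 168, (π²/12)·168² ≈ 23213.31.)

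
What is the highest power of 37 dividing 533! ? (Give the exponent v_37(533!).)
v_37(533!) = 14

Legendre's formula: v_p(n!) = Σ_{k ≥ 1} ⌊n / p^k⌋. For p = 37, n = 533, the terms are:
  ⌊533/37^1⌋ = ⌊533/37⌋ = 14
(the next term ⌊533/37^2⌋ = 0, terminating the sum). Summing: v_37(533!) = 14 = 14.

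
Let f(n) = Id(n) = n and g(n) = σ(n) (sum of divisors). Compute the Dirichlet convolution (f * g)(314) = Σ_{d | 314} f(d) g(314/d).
(Id * σ)(314) = 1575

Divisors of 314: [1, 2, 157, 314]. For each d | 314:
  d = 1: Id(1) · σ(314/1) = 1 · 474 = 474
  d = 2: Id(2) · σ(314/2) = 2 · 158 = 316
  d = 157: Id(157) · σ(314/157) = 157 · 3 = 471
  d = 314: Id(314) · σ(314/314) = 314 · 1 = 314
Summing: (Id * σ)(314) = 474 + 316 + 471 + 314 = 1575.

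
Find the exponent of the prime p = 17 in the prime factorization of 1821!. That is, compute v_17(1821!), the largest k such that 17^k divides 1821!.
v_17(1821!) = 113

Legendre's formula: v_p(n!) = Σ_{k ≥ 1} ⌊n / p^k⌋. For p = 17, n = 1821, the terms are:
  ⌊1821/17^1⌋ = ⌊1821/17⌋ = 107
  ⌊1821/17^2⌋ = ⌊1821/289⌋ = 6
(the next term ⌊1821/17^3⌋ = 0, terminating the sum). Summing: v_17(1821!) = 107 + 6 = 113.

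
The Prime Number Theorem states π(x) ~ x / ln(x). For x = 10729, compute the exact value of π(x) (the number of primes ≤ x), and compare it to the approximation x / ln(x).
π(10729) = 1308;  x/ln(x) ≈ 1156.05;  relative error ≈ 11.62%.

Directly count primes up to 10729: π(10729) = 1308. The PNT approximation gives 10729/ln(10729) ≈ 10729/9.28071 ≈ 1156.05. Relative error (π(x) − x/ln(x)) / π(x) ≈ 11.62%; the approximation is known to undercount slightly (Li(x) is a better estimate).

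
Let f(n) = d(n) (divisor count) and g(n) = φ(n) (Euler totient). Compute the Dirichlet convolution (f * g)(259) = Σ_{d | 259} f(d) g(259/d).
(d * φ)(259) = 304

Divisors of 259: [1, 7, 37, 259]. For each d | 259:
  d = 1: d(1) · φ(259/1) = 1 · 216 = 216
  d = 7: d(7) · φ(259/7) = 2 · 36 = 72
  d = 37: d(37) · φ(259/37) = 2 · 6 = 12
  d = 259: d(259) · φ(259/259) = 4 · 1 = 4
Summing: (d * φ)(259) = 216 + 72 + 12 + 4 = 304.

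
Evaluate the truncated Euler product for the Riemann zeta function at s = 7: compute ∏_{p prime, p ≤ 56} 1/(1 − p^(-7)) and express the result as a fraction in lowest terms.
∏ = 72859781352345946164271325208512748367496302513429047898775811498046799405380225394802980517015901501332936608125/72256491859259542003929080814473893559535113224475133477501839873036689289530416476883582246279412849505472872448

The primes p ≤ 56 are [2, 3, 5, 7, 11, 13, 17, 19, 23, 29, 31, 37, 41, 43, 47, 53]. For each prime, (1 − 1/p^7)^(-1) = p^7 / (p^7 − 1). The product is (1 − 1/2^7)^(-1), (1 − 1/3^7)^(-1), (1 − 1/5^7)^(-1), (1 − 1/7^7)^(-1), (1 − 1/11^7)^(-1), (1 − 1/13^7)^(-1), (1 − 1/17^7)^(-1), (1 − 1/19^7)^(-1), (1 − 1/23^7)^(-1), (1 − 1/29^7)^(-1), (1 − 1/31^7)^(-1), (1 − 1/37^7)^(-1), (1 − 1/41^7)^(-1), (1 − 1/43^7)^(-1), (1 − 1/47^7)^(-1), (1 − 1/53^7)^(-1) = ∏ p^7 / (p^7 − 1) = 72859781352345946164271325208512748367496302513429047898775811498046799405380225394802980517015901501332936608125/72256491859259542003929080814473893559535113224475133477501839873036689289530416476883582246279412849505472872448.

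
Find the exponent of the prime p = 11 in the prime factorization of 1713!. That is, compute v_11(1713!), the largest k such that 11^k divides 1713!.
v_11(1713!) = 170

Legendre's formula: v_p(n!) = Σ_{k ≥ 1} ⌊n / p^k⌋. For p = 11, n = 1713, the terms are:
  ⌊1713/11^1⌋ = ⌊1713/11⌋ = 155
  ⌊1713/11^2⌋ = ⌊1713/121⌋ = 14
  ⌊1713/11^3⌋ = ⌊1713/1331⌋ = 1
(the next term ⌊1713/11^4⌋ = 0, terminating the sum). Summing: v_11(1713!) = 155 + 14 + 1 = 170.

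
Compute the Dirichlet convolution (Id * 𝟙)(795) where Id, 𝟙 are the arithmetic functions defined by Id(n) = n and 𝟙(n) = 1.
(Id * 𝟙)(795) = 1296

Divisors of 795: [1, 3, 5, 15, 53, 159, 265, 795]. For each d | 795:
  d = 1: Id(1) · 𝟙(795/1) = 1 · 1 = 1
  d = 3: Id(3) · 𝟙(795/3) = 3 · 1 = 3
  d = 5: Id(5) · 𝟙(795/5) = 5 · 1 = 5
  d = 15: Id(15) · 𝟙(795/15) = 15 · 1 = 15
  d = 53: Id(53) · 𝟙(795/53) = 53 · 1 = 53
  d = 159: Id(159) · 𝟙(795/159) = 159 · 1 = 159
  d = 265: Id(265) · 𝟙(795/265) = 265 · 1 = 265
  d = 795: Id(795) · 𝟙(795/795) = 795 · 1 = 795
Summing: (Id * 𝟙)(795) = 1 + 3 + 5 + 15 + 53 + 159 + 265 + 795 = 1296.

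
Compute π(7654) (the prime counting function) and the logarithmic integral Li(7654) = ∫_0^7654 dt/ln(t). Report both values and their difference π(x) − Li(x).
π(7654) = 971;  Li(7654) ≈ 987.82;  π(x) − Li(x) ≈ -16.82.

Direct count of primes ≤ 7654 gives π(7654) = 971. Numerical evaluation of the logarithmic integral gives Li(7654) ≈ 987.82. The difference π(x) − Li(x) ≈ -16.82 is typically negative for small/moderate x (Li(x) overestimates), though Littlewood's theorem shows this sign changes infinitely often.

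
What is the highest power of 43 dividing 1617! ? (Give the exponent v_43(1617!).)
v_43(1617!) = 37

Legendre's formula: v_p(n!) = Σ_{k ≥ 1} ⌊n / p^k⌋. For p = 43, n = 1617, the terms are:
  ⌊1617/43^1⌋ = ⌊1617/43⌋ = 37
(the next term ⌊1617/43^2⌋ = 0, terminating the sum). Summing: v_43(1617!) = 37 = 37.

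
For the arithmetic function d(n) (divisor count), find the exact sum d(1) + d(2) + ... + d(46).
Σ_{n ≤ 46} d(n) = 186

Compute d(n) for each 1 ≤ n ≤ 46: d(1) = 1, d(2) = 2, d(3) = 2, d(4) = 3, d(5) = 2, d(6) = 4, d(7) = 2, d(8) = 4, d(9) = 3, d(10) = 4, d(11) = 2, d(12) = 6, d(13) = 2, d(14) = 4, d(15) = 4, d(16) = 5, d(17) = 2, d(18) = 6, d(19) = 2, d(20) = 6, d(21) = 4, d(22) = 4, d(23) = 2, d(24) = 8, d(25) = 3, d(26) = 4, d(27) = 4, d(28) = 6, d(29) = 2, d(30) = 8, d(31) = 2, d(32) = 6, d(33) = 4, d(34) = 4, d(35) = 4, d(36) = 9, d(37) = 2, d(38) = 4, d(39) = 4, d(40) = 8, d(41) = 2, d(42) = 8, d(43) = 2, d(44) = 6, d(45) = 6, d(46) = 4. Summing all 46 values: 186. (Dirichlet's divisor formula: Σ_{n ≤ x} d(n) = x ln(x) + (2γ − 1) x + O(√x). For x = 46, the asymptotic estimate is ≈ 183.22.)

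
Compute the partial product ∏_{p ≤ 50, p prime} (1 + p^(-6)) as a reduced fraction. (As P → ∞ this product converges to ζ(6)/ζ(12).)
∏ = 862155056480201047883460386910418315829132841121015872043175453729006428800800000/847666095717512475523225986389496867701830685289319692004055511811488189213173229

The primes p ≤ 50 are [2, 3, 5, 7, 11, 13, 17, 19, 23, 29, 31, 37, 41, 43, 47]. For each, (1 + 1/p^6) = (p^6 + 1)/p^6. Multiplying these fractions over p ∈ [2, 3, 5, 7, 11, 13, 17, 19, 23, 29, 31, 37, 41, 43, 47] gives 862155056480201047883460386910418315829132841121015872043175453729006428800800000/847666095717512475523225986389496867701830685289319692004055511811488189213173229. (In the limit P → ∞ this tends to ζ(6)/ζ(12).)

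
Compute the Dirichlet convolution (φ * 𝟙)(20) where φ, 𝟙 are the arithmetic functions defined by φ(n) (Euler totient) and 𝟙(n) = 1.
(φ * 𝟙)(20) = 20

Divisors of 20: [1, 2, 4, 5, 10, 20]. For each d | 20:
  d = 1: φ(1) · 𝟙(20/1) = 1 · 1 = 1
  d = 2: φ(2) · 𝟙(20/2) = 1 · 1 = 1
  d = 4: φ(4) · 𝟙(20/4) = 2 · 1 = 2
  d = 5: φ(5) · 𝟙(20/5) = 4 · 1 = 4
  d = 10: φ(10) · 𝟙(20/10) = 4 · 1 = 4
  d = 20: φ(20) · 𝟙(20/20) = 8 · 1 = 8
Summing: (φ * 𝟙)(20) = 1 + 1 + 2 + 4 + 4 + 8 = 20.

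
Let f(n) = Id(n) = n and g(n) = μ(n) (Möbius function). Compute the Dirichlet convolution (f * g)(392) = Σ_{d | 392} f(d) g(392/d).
(Id * μ)(392) = 168

Divisors of 392: [1, 2, 4, 7, 8, 14, 28, 49, 56, 98, 196, 392]. For each d | 392:
  d = 1: Id(1) · μ(392/1) = 1 · 0 = 0
  d = 2: Id(2) · μ(392/2) = 2 · 0 = 0
  d = 4: Id(4) · μ(392/4) = 4 · 0 = 0
  d = 7: Id(7) · μ(392/7) = 7 · 0 = 0
  d = 8: Id(8) · μ(392/8) = 8 · 0 = 0
  d = 14: Id(14) · μ(392/14) = 14 · 0 = 0
  d = 28: Id(28) · μ(392/28) = 28 · 1 = 28
  d = 49: Id(49) · μ(392/49) = 49 · 0 = 0
  d = 56: Id(56) · μ(392/56) = 56 · -1 = -56
  d = 98: Id(98) · μ(392/98) = 98 · 0 = 0
  d = 196: Id(196) · μ(392/196) = 196 · -1 = -196
  d = 392: Id(392) · μ(392/392) = 392 · 1 = 392
Summing: (Id * μ)(392) = 0 + 0 + 0 + 0 + 0 + 0 + 28 + 0 + -56 + 0 + -196 + 392 = 168.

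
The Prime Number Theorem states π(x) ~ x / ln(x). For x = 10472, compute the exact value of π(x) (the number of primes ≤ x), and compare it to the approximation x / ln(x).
π(10472) = 1281;  x/ln(x) ≈ 1131.32;  relative error ≈ 11.68%.

Directly count primes up to 10472: π(10472) = 1281. The PNT approximation gives 10472/ln(10472) ≈ 10472/9.25646 ≈ 1131.32. Relative error (π(x) − x/ln(x)) / π(x) ≈ 11.68%; the approximation is known to undercount slightly (Li(x) is a better estimate).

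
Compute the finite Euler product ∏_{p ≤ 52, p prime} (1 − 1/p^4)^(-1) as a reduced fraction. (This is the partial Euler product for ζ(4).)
∏ = 65572203587643632473857746546522240898588901/60584710506150227098341885345792000000000000

The primes p ≤ 52 are [2, 3, 5, 7, 11, 13, 17, 19, 23, 29, 31, 37, 41, 43, 47]. For each prime, (1 − 1/p^4)^(-1) = p^4 / (p^4 − 1). The product is (1 − 1/2^4)^(-1), (1 − 1/3^4)^(-1), (1 − 1/5^4)^(-1), (1 − 1/7^4)^(-1), (1 − 1/11^4)^(-1), (1 − 1/13^4)^(-1), (1 − 1/17^4)^(-1), (1 − 1/19^4)^(-1), (1 − 1/23^4)^(-1), (1 − 1/29^4)^(-1), (1 − 1/31^4)^(-1), (1 − 1/37^4)^(-1), (1 − 1/41^4)^(-1), (1 − 1/43^4)^(-1), (1 − 1/47^4)^(-1) = ∏ p^4 / (p^4 − 1) = 65572203587643632473857746546522240898588901/60584710506150227098341885345792000000000000.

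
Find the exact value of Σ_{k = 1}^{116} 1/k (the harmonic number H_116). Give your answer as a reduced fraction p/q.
H_116 = 92723052988307480317436790993517488799788772043569/17379782769567790172972927968296006432665936992320

Direct summation: H_116 = 1 + 1/2 + ... + 1/116. The least common denominator is lcm(1, ..., 116) = 955888052326228459513511038256280353796626534577600; over this denominator the numerator is 955888052326228459513511038256280353796626534577600 + 477944026163114229756755519128140176898313267288800 + 318629350775409486504503679418760117932208844859200 + 238972013081557114878377759564070088449156633644400 + 191177610465245691902702207651256070759325306915520 + 159314675387704743252251839709380058966104422429600 + 136555436046604065644787291179468621970946647796800 + 119486006540778557439188879782035044224578316822200 + 106209783591803162168167893139586705977402948286400 + 95588805232622845951351103825628035379662653457760 + 86898913847838950864864639841480032163329684961600 + 79657337693852371626125919854690029483052211214800 + 73529850178940650731808541404329257984355887275200 + 68277718023302032822393645589734310985473323898400 + 63725870155081897300900735883752023586441768971840 + 59743003270389278719594439891017522112289158411100 + 56228708960366379971383002250369432576272149092800 + 53104891795901581084083946569793352988701474143200 + 50309897490854129448079528329277913357717186030400 + 47794402616311422975675551912814017689831326728880 + 45518478682201355214929097059822873990315549265600 + 43449456923919475432432319920740016081664842480800 + 41560350101140367804935262532881754512896805851200 + 39828668846926185813062959927345014741526105607400 + 38235522093049138380540441530251214151865061383104 + 36764925089470325365904270702164628992177943637600 + 35403261197267720722722631046528901992467649428800 + 34138859011651016411196822794867155492736661949200 + 32961656976766498603914173732975184613676777054400 + 31862935077540948650450367941876011793220884485920 + 30835098462136401919790678653428398509568597889600 + 29871501635194639359797219945508761056144579205550 + 28966304615946316954954879947160010721109894987200 + 28114354480183189985691501125184716288136074546400 + 27311087209320813128957458235893724394189329559360 + 26552445897950790542041973284896676494350737071600 + 25834812225033201608473271304223793345854771204800 + 25154948745427064724039764164638956678858593015200 + 24509950059646883577269513801443085994785295758400 + 23897201308155711487837775956407008844915663364440 + 23314342739664108768622220445275130580405525233600 + 22759239341100677607464548529911436995157774632800 + 22229954705261126965430489261773961716200617083200 + 21724728461959737716216159960370008040832421240400 + 21241956718360632433633578627917341195480589657280 + 20780175050570183902467631266440877256448402925600 + 20338043666515499138585341239495326676523968820800 + 19914334423463092906531479963672507370763052803700 + 19507919435229152234969613025638374567278092542400 + 19117761046524569190270220765125607075932530691552 + 18742902986788793323794334083456477525424049697600 + 18382462544735162682952135351082314496088971818800 + 18035623628796763387047378080307176486728802539200 + 17701630598633860361361315523264450996233824714400 + 17379782769567790172972927968296006432665936992320 + 17069429505825508205598411397433577746368330974600 + 16769965830284709816026509443092637785905728676800 + 16480828488383249301957086866487592306838388527200 + 16201492412308956940906966750106446674519093806400 + 15931467538770474325225183970938005896610442242960 + 15670295939774237041205098987807874652403713681600 + 15417549231068200959895339326714199254784298944800 + 15172826227400451738309699019940957996771849755200 + 14935750817597319679898609972754380528072289602775 + 14705970035788130146361708280865851596871177455040 + 14483152307973158477477439973580005360554947493600 + 14266985855615350141992702063526572444725769172800 + 14057177240091594992845750562592358144068037273200 + 13853450033713455934978420844293918170965601950400 + 13655543604660406564478729117946862197094664779680 + 13463212004594767035401563919102540194318683585600 + 13276222948975395271020986642448338247175368535800 + 13094356881181211774157685455565484298583925131200 + 12917406112516600804236635652111896672927385602400 + 12745174031016379460180147176750404717288353794368 + 12577474372713532362019882082319478339429296507600 + 12414130549691278694980662834497147451904240708800 + 12254975029823441788634756900721542997392647879200 + 12099848763623145057133051117168105744261095374400 + 11948600654077855743918887978203504422457831682220 + 11801087065755906907574210348842967330822549809600 + 11657171369832054384311110222637565290202762616800 + 11516723522002752524259169135617835587911163067200 + 11379619670550338803732274264955718497578887316400 + 11245741792073275994276600450073886515254429818560 + 11114977352630563482715244630886980858100308541600 + 10987218992255499534638057910991728204558925684800 + 10862364230979868858108079980185004020416210620200 + 10740315194676724264196753238834610716816028478400 + 10620978359180316216816789313958670597740294828640 + 10504264311277235818829791629189893997765126753600 + 10390087525285091951233815633220438628224201462800 + 10278366154045467306596892884476132836522865963200 + 10169021833257749569292670619747663338261984410400 + 10061979498170825889615905665855582671543437206080 + 9957167211731546453265739981836253685381526401850 + 9854516003363179994984649878930725296872438500800 + 9753959717614576117484806512819187283639046271200 + 9655434871982105651651626649053336907036631662400 + 9558880523262284595135110382562803537966265345776 + 9464238141843846133797138992636439146501252817600 + 9371451493394396661897167041728238762712024848800 + 9280466527439111257412728526760003434918704219200 + 9191231272367581341476067675541157248044485909400 + 9103695736440271042985819411964574798063109853120 + 9017811814398381693523689040153588243364401269600 + 8933533199310546350593561105198881811183425556800 + 8850815299316930180680657761632225498116912357200 + 8769615158956224399206523286754865631161711326400 + 8689891384783895086486463984148003216332968496160 + 8611604075011067202824423768074597781951590401600 + 8534714752912754102799205698716788873184165487300 + 8459186303771933270031071135011330564571916235200 + 8384982915142354908013254721546318892952864338400 + 8312070020228073560987052506576350902579361170240 + 8240414244191624650978543433243796153419194263600 = 5099767914356911417459023504643461883988382462396295, so H_116 = 5099767914356911417459023504643461883988382462396295/955888052326228459513511038256280353796626534577600; reducing by gcd(5099767914356911417459023504643461883988382462396295, 955888052326228459513511038256280353796626534577600) = 55 gives 92723052988307480317436790993517488799788772043569/17379782769567790172972927968296006432665936992320 ≈ 5.33511. (The PNT-adjacent estimate ln(116) + γ ≈ 5.33081 matches within O(1/n).)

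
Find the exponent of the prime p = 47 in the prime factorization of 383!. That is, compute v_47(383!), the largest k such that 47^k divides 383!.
v_47(383!) = 8

Legendre's formula: v_p(n!) = Σ_{k ≥ 1} ⌊n / p^k⌋. For p = 47, n = 383, the terms are:
  ⌊383/47^1⌋ = ⌊383/47⌋ = 8
(the next term ⌊383/47^2⌋ = 0, terminating the sum). Summing: v_47(383!) = 8 = 8.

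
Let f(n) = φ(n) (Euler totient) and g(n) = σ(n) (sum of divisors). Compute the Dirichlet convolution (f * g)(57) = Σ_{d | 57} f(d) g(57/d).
(φ * σ)(57) = 228

Divisors of 57: [1, 3, 19, 57]. For each d | 57:
  d = 1: φ(1) · σ(57/1) = 1 · 80 = 80
  d = 3: φ(3) · σ(57/3) = 2 · 20 = 40
  d = 19: φ(19) · σ(57/19) = 18 · 4 = 72
  d = 57: φ(57) · σ(57/57) = 36 · 1 = 36
Summing: (φ * σ)(57) = 80 + 40 + 72 + 36 = 228.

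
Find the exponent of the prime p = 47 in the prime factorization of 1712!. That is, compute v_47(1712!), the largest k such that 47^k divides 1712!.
v_47(1712!) = 36

Legendre's formula: v_p(n!) = Σ_{k ≥ 1} ⌊n / p^k⌋. For p = 47, n = 1712, the terms are:
  ⌊1712/47^1⌋ = ⌊1712/47⌋ = 36
(the next term ⌊1712/47^2⌋ = 0, terminating the sum). Summing: v_47(1712!) = 36 = 36.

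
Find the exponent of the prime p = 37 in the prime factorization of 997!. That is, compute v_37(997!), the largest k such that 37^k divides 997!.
v_37(997!) = 26

Legendre's formula: v_p(n!) = Σ_{k ≥ 1} ⌊n / p^k⌋. For p = 37, n = 997, the terms are:
  ⌊997/37^1⌋ = ⌊997/37⌋ = 26
(the next term ⌊997/37^2⌋ = 0, terminating the sum). Summing: v_37(997!) = 26 = 26.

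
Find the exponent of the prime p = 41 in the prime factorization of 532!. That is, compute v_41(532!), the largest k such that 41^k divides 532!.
v_41(532!) = 12

Legendre's formula: v_p(n!) = Σ_{k ≥ 1} ⌊n / p^k⌋. For p = 41, n = 532, the terms are:
  ⌊532/41^1⌋ = ⌊532/41⌋ = 12
(the next term ⌊532/41^2⌋ = 0, terminating the sum). Summing: v_41(532!) = 12 = 12.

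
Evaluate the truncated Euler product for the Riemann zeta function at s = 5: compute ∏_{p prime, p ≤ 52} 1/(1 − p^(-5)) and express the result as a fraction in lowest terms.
∏ = 505807800965451248053830657783332590848273750176189703324931155978491/487794643941809531294334436783738741459341109492573787399981389578240

The primes p ≤ 52 are [2, 3, 5, 7, 11, 13, 17, 19, 23, 29, 31, 37, 41, 43, 47]. For each prime, (1 − 1/p^5)^(-1) = p^5 / (p^5 − 1). The product is (1 − 1/2^5)^(-1), (1 − 1/3^5)^(-1), (1 − 1/5^5)^(-1), (1 − 1/7^5)^(-1), (1 − 1/11^5)^(-1), (1 − 1/13^5)^(-1), (1 − 1/17^5)^(-1), (1 − 1/19^5)^(-1), (1 − 1/23^5)^(-1), (1 − 1/29^5)^(-1), (1 − 1/31^5)^(-1), (1 − 1/37^5)^(-1), (1 − 1/41^5)^(-1), (1 − 1/43^5)^(-1), (1 − 1/47^5)^(-1) = ∏ p^5 / (p^5 − 1) = 505807800965451248053830657783332590848273750176189703324931155978491/487794643941809531294334436783738741459341109492573787399981389578240.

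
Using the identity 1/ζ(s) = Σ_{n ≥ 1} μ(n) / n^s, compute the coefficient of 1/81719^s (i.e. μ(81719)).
μ(81719) = 1

Factor n = 81719 = 11 · 17 · 19 · 23. μ(n) = 0 if any exponent ≥ 2 (not squarefree); otherwise μ(n) = (−1)^{ω(n)} where ω(n) is the number of distinct prime factors. Applying: μ(81719) = 1.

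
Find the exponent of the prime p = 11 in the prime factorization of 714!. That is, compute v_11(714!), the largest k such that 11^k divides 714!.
v_11(714!) = 69

Legendre's formula: v_p(n!) = Σ_{k ≥ 1} ⌊n / p^k⌋. For p = 11, n = 714, the terms are:
  ⌊714/11^1⌋ = ⌊714/11⌋ = 64
  ⌊714/11^2⌋ = ⌊714/121⌋ = 5
(the next term ⌊714/11^3⌋ = 0, terminating the sum). Summing: v_11(714!) = 64 + 5 = 69.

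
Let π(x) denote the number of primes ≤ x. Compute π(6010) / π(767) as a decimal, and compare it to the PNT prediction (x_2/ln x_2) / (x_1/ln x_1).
π(6010)/π(767) = 784/135 ≈ 5.8074;  PNT prediction ≈ 5.9818.

π(767) = 135 and π(6010) = 784, so π(6010)/π(767) ≈ 5.8074. The PNT-predicted ratio is (6010/ln(6010)) / (767/ln(767)) ≈ 5.9818. The two agree to within a few percent, as expected.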